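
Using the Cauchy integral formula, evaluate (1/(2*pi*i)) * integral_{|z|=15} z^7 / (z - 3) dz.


Step 1: f(z) = z^7, a = 3 is inside |z| = 15
Step 2: By Cauchy integral formula: (1/(2pi*i)) * integral = f(a)
Step 3: f(3) = 3^7 = 2187

2187


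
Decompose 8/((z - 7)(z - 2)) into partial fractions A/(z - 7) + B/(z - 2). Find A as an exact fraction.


Step 1: Multiply both sides by (z - 7) and set z = 7
Step 2: A = 8 / (7 - 2)
Step 3: A = 8 / 5
Step 4: A = 8/5

8/5


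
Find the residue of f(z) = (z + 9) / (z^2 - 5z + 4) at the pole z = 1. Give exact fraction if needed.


Step 1: Q(z) = z^2 - 5z + 4 = (z - 1)(z - 4)
Step 2: Q'(z) = 2z - 5
Step 3: Q'(1) = -3, P(1) = 10
Step 4: Res = P(1)/Q'(1) = 10/(-3) = -10/3

-10/3


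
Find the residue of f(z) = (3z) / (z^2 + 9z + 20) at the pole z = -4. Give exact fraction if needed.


Step 1: Q(z) = z^2 + 9z + 20 = (z + 4)(z + 5)
Step 2: Q'(z) = 2z + 9
Step 3: Q'(-4) = 1, P(-4) = -12
Step 4: Res = P(-4)/Q'(-4) = -12/1 = -12

-12


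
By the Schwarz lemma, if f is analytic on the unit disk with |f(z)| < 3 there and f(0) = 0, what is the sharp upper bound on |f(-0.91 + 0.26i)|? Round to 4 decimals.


Step 1: g = f/3 maps D -> D with g(0) = 0, so by the Schwarz lemma |g(z)| <= |z|, i.e. |f(z)| <= 3|z|; this is sharp (f(z) = 3z).
Step 2: |z0|^2 = (-0.91)^2 + 0.26^2 = 0.8957
Step 3: |z0| = sqrt(0.8957) = 0.946414
Step 4: Best bound = 3 * |z0| = 3 * 0.946414 = 2.8392

2.8392


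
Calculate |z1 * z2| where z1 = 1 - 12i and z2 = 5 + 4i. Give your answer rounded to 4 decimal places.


Step 1: |z1| = sqrt(1^2 + (-12)^2) = sqrt(145)
Step 2: |z2| = sqrt(5^2 + 4^2) = sqrt(41)
Step 3: |z1*z2| = |z1|*|z2| = sqrt(145) * sqrt(41) = sqrt(145 * 41) = sqrt(5945)
Step 4: = 77.1038

77.1038


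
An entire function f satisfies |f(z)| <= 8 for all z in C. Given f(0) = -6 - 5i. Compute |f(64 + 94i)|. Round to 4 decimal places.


Step 1: By Liouville's theorem, a bounded entire function is constant.
Step 2: f(z) = f(0) = -6 - 5i for all z.
Step 3: |f(w)| = |-6 - 5i| = sqrt(36 + 25)
Step 4: = 7.8102

7.8102


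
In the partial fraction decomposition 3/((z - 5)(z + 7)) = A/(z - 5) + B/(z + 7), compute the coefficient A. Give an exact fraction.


Step 1: Multiply both sides by (z - 5) and set z = 5
Step 2: A = 3 / (5 + 7)
Step 3: A = 3 / 12
Step 4: A = 1/4

1/4


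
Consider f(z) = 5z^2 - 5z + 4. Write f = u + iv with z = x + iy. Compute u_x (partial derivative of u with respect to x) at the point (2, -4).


Step 1: f(z) = 5(x+iy)^2 - 5(x+iy) + 4
Step 2: u = 5(x^2 - y^2) - 5x + 4
Step 3: u_x = 10x - 5
Step 4: At (2, -4): u_x = 20 - 5 = 15

15


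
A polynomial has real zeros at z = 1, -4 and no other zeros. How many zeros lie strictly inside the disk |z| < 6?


Step 1: Check each root:
  z = 1: |1| = 1 < 6
  z = -4: |-4| = 4 < 6
Step 2: Count = 2

2


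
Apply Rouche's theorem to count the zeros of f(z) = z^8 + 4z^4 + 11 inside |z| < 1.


Step 1: On |z| = 1 the three terms have sizes |z^8| = 1^8 = 1, |4z^4| = 4*1^4 = 4, |11| = 11
Step 2: The dominant term is g(z) = 11; let h(z) = z^8 + 4z^4 so f = g + h
Step 3: On |z| = 1: |g| = 11 and |h| <= 1 + 4 = 5
Step 4: Since 11 > 5, |h| < |g| on |z| = 1, so by Rouche f has the same number of zeros as g inside |z| < 1
Step 5: g(z) = 11 is a nonzero constant with no zeros inside |z| < 1. Answer = 0

0


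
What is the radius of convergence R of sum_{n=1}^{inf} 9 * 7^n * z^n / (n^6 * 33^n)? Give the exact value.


Step 1: General term a_n = 9 * 7^n / (n^6 * 33^n)
Step 2: By the root test, |a_n|^(1/n) = 9^(1/n) * 7 / (n^(6/n) * 33) -> 7/33 as n -> infinity (since 9^(1/n) -> 1 and n^(6/n) -> 1)
Step 3: R = 1/lim|a_n|^(1/n) = 33/7

33/7


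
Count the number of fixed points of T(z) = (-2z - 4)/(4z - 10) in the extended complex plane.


Step 1: Fixed points satisfy T(z) = z
Step 2: 4z^2 - 8z + 4 = 0
Step 3: Discriminant = (-8)^2 - 4*4*4 = 0
Step 4: Number of fixed points = 1

1


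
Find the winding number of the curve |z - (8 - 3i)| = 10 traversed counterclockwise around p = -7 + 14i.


Step 1: Center c = (8, -3), radius = 10
Step 2: |p - c|^2 = (-15)^2 + 17^2 = 514
Step 3: r^2 = 100
Step 4: |p-c| > r so winding number = 0

0


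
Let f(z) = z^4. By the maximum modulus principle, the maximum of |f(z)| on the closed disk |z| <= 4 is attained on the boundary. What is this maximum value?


Step 1: On |z| = 4, |f(z)| = |z|^4 = 4^4
Step 2: By maximum modulus principle, maximum is on boundary.
Step 3: Maximum = 256 = 256

256


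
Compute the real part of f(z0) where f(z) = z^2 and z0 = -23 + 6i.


Step 1: z0 = -23 + 6i
Step 2: z0^2 = (-23)^2 - 6^2 - 276i
Step 3: real part = 529 - 36 = 493

493


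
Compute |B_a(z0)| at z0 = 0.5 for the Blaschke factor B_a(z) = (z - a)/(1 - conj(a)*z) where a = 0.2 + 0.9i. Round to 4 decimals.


Step 1: Numerator z0 - a = 0.5 - (0.2 + 0.9i) = 0.3 - 0.9i
Step 2: Denominator 1 - conj(a)*z0 = 1 - (0.2 - 0.9i)*0.5 = 0.9 + 0.45i
Step 3: |z0 - a|^2 = 0.3^2 + (-0.9)^2 = 0.9; |1 - conj(a)*z0|^2 = 0.9^2 + 0.45^2 = 1.0125
Step 4: |B_a(0.5)| = sqrt(0.9 / 1.0125) = sqrt(0.888889)
Step 5: = 0.9428

0.9428


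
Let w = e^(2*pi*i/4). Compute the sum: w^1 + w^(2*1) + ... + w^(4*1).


Step 1: The sum sum_{j=1}^{n} w^(k*j) equals n if n | k, else 0.
Step 2: Here n = 4, k = 1
Step 3: Does n divide k? 4 | 1 -> False
Step 4: Sum = 0

0


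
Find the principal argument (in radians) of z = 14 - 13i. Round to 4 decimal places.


Step 1: z = 14 - 13i
Step 2: arg(z) = atan2(-13, 14)
Step 3: arg(z) = -0.7484

-0.7484


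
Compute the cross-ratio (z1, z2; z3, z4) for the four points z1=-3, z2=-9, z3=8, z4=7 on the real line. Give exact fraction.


Step 1: (z1-z3)(z2-z4) = (-11) * (-16) = 176
Step 2: (z1-z4)(z2-z3) = (-10) * (-17) = 170
Step 3: Cross-ratio = 176/170 = 88/85

88/85


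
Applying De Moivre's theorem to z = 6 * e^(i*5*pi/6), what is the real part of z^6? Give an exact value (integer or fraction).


Step 1: By De Moivre's theorem, z^6 = 6^6 * e^(i*6*5*pi/6) = 46656 * (cos(5*pi) + i*sin(5*pi))
Step 2: |z|^6 = 6^6 = 46656
Step 3: Reduce the angle mod 2*pi: 5*pi - 4*pi = pi
Step 4: cos(pi) = -1
Step 5: Re(z^6) = 46656 * (-1) = -46656

-46656


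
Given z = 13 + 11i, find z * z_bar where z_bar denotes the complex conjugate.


Step 1: conj(z) = 13 - 11i
Step 2: z * conj(z) = 13^2 + 11^2
Step 3: = 169 + 121 = 290

290


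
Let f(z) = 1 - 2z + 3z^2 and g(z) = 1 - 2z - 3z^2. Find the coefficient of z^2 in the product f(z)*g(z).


Step 1: z^2 term in f*g comes from: (1)*(-3z^2) + (-2z)*(-2z) + (3z^2)*(1)
Step 2: = -3 + 4 + 3
Step 3: = 4

4


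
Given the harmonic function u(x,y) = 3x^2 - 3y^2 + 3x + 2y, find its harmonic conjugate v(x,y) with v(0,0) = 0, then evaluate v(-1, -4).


Step 1: v_x = -u_y = 6y - 2
Step 2: v_y = u_x = 6x + 3
Step 3: v = 6xy - 2x + 3y + C
Step 4: v(0,0) = 0 => C = 0
Step 5: v(-1, -4) = 14

14


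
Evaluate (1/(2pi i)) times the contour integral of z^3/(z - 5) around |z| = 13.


Step 1: f(z) = z^3, a = 5 is inside |z| = 13
Step 2: By Cauchy integral formula: (1/(2pi*i)) * integral = f(a)
Step 3: f(5) = 5^3 = 125

125


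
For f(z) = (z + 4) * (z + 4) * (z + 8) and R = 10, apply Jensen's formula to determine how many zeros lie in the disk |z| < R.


Jensen's formula: (1/2pi)*integral log|f(Re^it)|dt = log|f(0)| + sum_{|a_k|<R} log(R/|a_k|)
Step 1: f(0) = 4 * 4 * 8 = 128
Step 2: log|f(0)| = log|-4| + log|-4| + log|-8| = 4.852
Step 3: Zeros inside |z| < 10: -4, -4, -8
Step 4: Jensen sum = log(10/4) + log(10/4) + log(10/8) = 2.0557
Step 5: n(R) = number of terms in the Jensen sum = count of zeros inside |z| < 10 = 3

3


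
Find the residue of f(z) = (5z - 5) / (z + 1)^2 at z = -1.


Step 1: Pole of order 2 at z = -1
Step 2: Res = lim d/dz [(z + 1)^2 * f(z)] as z -> -1
Step 3: (z + 1)^2 * f(z) = 5z - 5
Step 4: d/dz[5z - 5] = 5

5


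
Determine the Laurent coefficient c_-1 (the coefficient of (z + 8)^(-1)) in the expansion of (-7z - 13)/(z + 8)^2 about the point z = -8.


Step 1: Write the numerator in powers of (z + 8): -7z - 13 = -7(z + 8) + (-7*(-8) - 13) = -7(z + 8) + 43
Step 2: Divide by (z + 8)^2: f(z) = 43(z + 8)^(-2) - 7(z + 8)^(-1)
Step 3: This finite sum is the Laurent series of f about z = -8.
Step 4: Coefficient of (z + 8)^(-1) = coefficient of (z + 8) in the re-centred numerator = -7

-7


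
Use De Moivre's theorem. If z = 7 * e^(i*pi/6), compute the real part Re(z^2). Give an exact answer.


Step 1: By De Moivre's theorem, z^2 = 7^2 * e^(i*2*pi/6) = 49 * (cos(pi/3) + i*sin(pi/3))
Step 2: |z|^2 = 7^2 = 49
Step 3: The angle pi/3 already lies in [0, 2*pi)
Step 4: cos(pi/3) = 1/2
Step 5: Re(z^2) = 49 * 1/2 = 49/2

49/2


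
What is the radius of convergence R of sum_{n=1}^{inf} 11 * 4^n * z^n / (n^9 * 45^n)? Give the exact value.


Step 1: General term a_n = 11 * 4^n / (n^9 * 45^n)
Step 2: By the root test, |a_n|^(1/n) = 11^(1/n) * 4 / (n^(9/n) * 45) -> 4/45 as n -> infinity (since 11^(1/n) -> 1 and n^(9/n) -> 1)
Step 3: R = 1/lim|a_n|^(1/n) = 45/4

45/4


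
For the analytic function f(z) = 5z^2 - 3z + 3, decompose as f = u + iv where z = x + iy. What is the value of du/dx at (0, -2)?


Step 1: f(z) = 5(x+iy)^2 - 3(x+iy) + 3
Step 2: u = 5(x^2 - y^2) - 3x + 3
Step 3: u_x = 10x - 3
Step 4: At (0, -2): u_x = 0 - 3 = -3

-3


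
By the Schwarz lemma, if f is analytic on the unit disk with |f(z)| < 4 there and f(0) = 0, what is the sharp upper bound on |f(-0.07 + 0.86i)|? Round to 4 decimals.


Step 1: g = f/4 maps D -> D with g(0) = 0, so by the Schwarz lemma |g(z)| <= |z|, i.e. |f(z)| <= 4|z|; this is sharp (f(z) = 4z).
Step 2: |z0|^2 = (-0.07)^2 + 0.86^2 = 0.7445
Step 3: |z0| = sqrt(0.7445) = 0.862844
Step 4: Best bound = 4 * |z0| = 4 * 0.862844 = 3.4514

3.4514


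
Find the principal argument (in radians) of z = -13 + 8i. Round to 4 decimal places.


Step 1: z = -13 + 8i
Step 2: arg(z) = atan2(8, -13)
Step 3: arg(z) = 2.5899

2.5899


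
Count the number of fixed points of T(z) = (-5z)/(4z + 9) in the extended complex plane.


Step 1: Fixed points satisfy T(z) = z
Step 2: 4z^2 + 14z = 0
Step 3: Discriminant = 14^2 - 4*4*0 = 196
Step 4: Number of fixed points = 2

2


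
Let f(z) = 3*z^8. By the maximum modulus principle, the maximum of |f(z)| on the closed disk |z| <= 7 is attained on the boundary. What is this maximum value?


Step 1: On |z| = 7, |f(z)| = 3 * |z|^8 = 3 * 7^8
Step 2: By maximum modulus principle, maximum is on boundary.
Step 3: Maximum = 3 * 5764801 = 17294403

17294403


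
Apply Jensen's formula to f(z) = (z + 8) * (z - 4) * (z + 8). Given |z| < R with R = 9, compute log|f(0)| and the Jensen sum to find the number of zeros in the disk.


Jensen's formula: (1/2pi)*integral log|f(Re^it)|dt = log|f(0)| + sum_{|a_k|<R} log(R/|a_k|)
Step 1: f(0) = 8 * (-4) * 8 = -256
Step 2: log|f(0)| = log|-8| + log|4| + log|-8| = 5.5452
Step 3: Zeros inside |z| < 9: -8, 4, -8
Step 4: Jensen sum = log(9/8) + log(9/4) + log(9/8) = 1.0465
Step 5: n(R) = number of terms in the Jensen sum = count of zeros inside |z| < 9 = 3

3


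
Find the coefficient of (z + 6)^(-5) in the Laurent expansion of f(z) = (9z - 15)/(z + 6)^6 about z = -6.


Step 1: Write the numerator in powers of (z + 6): 9z - 15 = 9(z + 6) + (9*(-6) - 15) = 9(z + 6) - 69
Step 2: Divide by (z + 6)^6: f(z) = -69(z + 6)^(-6) + 9(z + 6)^(-5)
Step 3: This finite sum is the Laurent series of f about z = -6.
Step 4: Coefficient of (z + 6)^(-5) = coefficient of (z + 6) in the re-centred numerator = 9

9


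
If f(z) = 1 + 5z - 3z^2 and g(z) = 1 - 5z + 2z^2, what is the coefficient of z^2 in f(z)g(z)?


Step 1: z^2 term in f*g comes from: (1)*(2z^2) + (5z)*(-5z) + (-3z^2)*(1)
Step 2: = 2 - 25 - 3
Step 3: = -26

-26


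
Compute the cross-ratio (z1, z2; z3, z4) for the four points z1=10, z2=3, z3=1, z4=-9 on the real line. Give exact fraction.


Step 1: (z1-z3)(z2-z4) = 9 * 12 = 108
Step 2: (z1-z4)(z2-z3) = 19 * 2 = 38
Step 3: Cross-ratio = 108/38 = 54/19

54/19


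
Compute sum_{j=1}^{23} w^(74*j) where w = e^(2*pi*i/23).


Step 1: The sum sum_{j=1}^{n} w^(k*j) equals n if n | k, else 0.
Step 2: Here n = 23, k = 74
Step 3: Does n divide k? 23 | 74 -> False
Step 4: Sum = 0

0


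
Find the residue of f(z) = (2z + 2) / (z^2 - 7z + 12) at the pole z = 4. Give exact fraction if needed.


Step 1: Q(z) = z^2 - 7z + 12 = (z - 4)(z - 3)
Step 2: Q'(z) = 2z - 7
Step 3: Q'(4) = 1, P(4) = 10
Step 4: Res = P(4)/Q'(4) = 10/1 = 10

10


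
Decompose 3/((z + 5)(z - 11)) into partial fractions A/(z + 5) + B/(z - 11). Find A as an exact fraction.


Step 1: Multiply both sides by (z + 5) and set z = -5
Step 2: A = 3 / (-5 - 11)
Step 3: A = 3 / (-16)
Step 4: A = -3/16

-3/16


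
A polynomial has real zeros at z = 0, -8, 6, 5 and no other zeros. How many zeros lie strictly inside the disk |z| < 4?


Step 1: Check each root:
  z = 0: |0| = 0 < 4
  z = -8: |-8| = 8 >= 4
  z = 6: |6| = 6 >= 4
  z = 5: |5| = 5 >= 4
Step 2: Count = 1

1


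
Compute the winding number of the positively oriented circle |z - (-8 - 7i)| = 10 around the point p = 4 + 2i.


Step 1: Center c = (-8, -7), radius = 10
Step 2: |p - c|^2 = 12^2 + 9^2 = 225
Step 3: r^2 = 100
Step 4: |p-c| > r so winding number = 0

0


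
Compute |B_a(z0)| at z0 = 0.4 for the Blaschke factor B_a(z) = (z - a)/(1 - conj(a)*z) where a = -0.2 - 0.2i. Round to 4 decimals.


Step 1: Numerator z0 - a = 0.4 - (-0.2 - 0.2i) = 0.6 + 0.2i
Step 2: Denominator 1 - conj(a)*z0 = 1 - (-0.2 + 0.2i)*0.4 = 1.08 - 0.08i
Step 3: |z0 - a|^2 = 0.6^2 + 0.2^2 = 0.4; |1 - conj(a)*z0|^2 = 1.08^2 + (-0.08)^2 = 1.1728
Step 4: |B_a(0.4)| = sqrt(0.4 / 1.1728) = sqrt(0.341064)
Step 5: = 0.584

0.584


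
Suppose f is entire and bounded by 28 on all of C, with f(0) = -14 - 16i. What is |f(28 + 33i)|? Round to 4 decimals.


Step 1: By Liouville's theorem, a bounded entire function is constant.
Step 2: f(z) = f(0) = -14 - 16i for all z.
Step 3: |f(w)| = |-14 - 16i| = sqrt(196 + 256)
Step 4: = 21.2603

21.2603


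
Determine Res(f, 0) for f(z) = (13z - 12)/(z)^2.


Step 1: Pole of order 2 at z = 0
Step 2: Res = lim d/dz [(z)^2 * f(z)] as z -> 0
Step 3: (z)^2 * f(z) = 13z - 12
Step 4: d/dz[13z - 12] = 13

13


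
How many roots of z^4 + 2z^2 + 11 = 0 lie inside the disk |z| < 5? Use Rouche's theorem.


Step 1: On |z| = 5 the three terms have sizes |z^4| = 5^4 = 625, |2z^2| = 2*5^2 = 50, |11| = 11
Step 2: The dominant term is g(z) = z^4; let h(z) = 2z^2 + 11 so f = g + h
Step 3: On |z| = 5: |g| = 625 and |h| <= 50 + 11 = 61
Step 4: Since 625 > 61, |h| < |g| on |z| = 5, so by Rouche f has the same number of zeros as g inside |z| < 5
Step 5: g(z) = z^4 has 4 zeros (all at the origin) inside |z| < 5. Answer = 4

4


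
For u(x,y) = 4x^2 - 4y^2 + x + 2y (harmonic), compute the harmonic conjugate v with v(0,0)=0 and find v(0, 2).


Step 1: v_x = -u_y = 8y - 2
Step 2: v_y = u_x = 8x + 1
Step 3: v = 8xy - 2x + y + C
Step 4: v(0,0) = 0 => C = 0
Step 5: v(0, 2) = 2

2


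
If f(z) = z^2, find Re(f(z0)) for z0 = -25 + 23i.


Step 1: z0 = -25 + 23i
Step 2: z0^2 = (-25)^2 - 23^2 - 1150i
Step 3: real part = 625 - 529 = 96

96


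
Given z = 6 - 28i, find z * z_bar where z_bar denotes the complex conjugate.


Step 1: conj(z) = 6 + 28i
Step 2: z * conj(z) = 6^2 + (-28)^2
Step 3: = 36 + 784 = 820

820


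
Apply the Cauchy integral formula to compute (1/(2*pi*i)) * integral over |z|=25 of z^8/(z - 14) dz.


Step 1: f(z) = z^8, a = 14 is inside |z| = 25
Step 2: By Cauchy integral formula: (1/(2pi*i)) * integral = f(a)
Step 3: f(14) = 14^8 = 1475789056

1475789056


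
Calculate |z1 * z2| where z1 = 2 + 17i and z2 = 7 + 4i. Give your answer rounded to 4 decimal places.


Step 1: |z1| = sqrt(2^2 + 17^2) = sqrt(293)
Step 2: |z2| = sqrt(7^2 + 4^2) = sqrt(65)
Step 3: |z1*z2| = |z1|*|z2| = sqrt(293) * sqrt(65) = sqrt(293 * 65) = sqrt(19045)
Step 4: = 138.0036

138.0036


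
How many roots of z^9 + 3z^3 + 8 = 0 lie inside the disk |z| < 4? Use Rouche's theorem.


Step 1: On |z| = 4 the three terms have sizes |z^9| = 4^9 = 262144, |3z^3| = 3*4^3 = 192, |8| = 8
Step 2: The dominant term is g(z) = z^9; let h(z) = 3z^3 + 8 so f = g + h
Step 3: On |z| = 4: |g| = 262144 and |h| <= 192 + 8 = 200
Step 4: Since 262144 > 200, |h| < |g| on |z| = 4, so by Rouche f has the same number of zeros as g inside |z| < 4
Step 5: g(z) = z^9 has 9 zeros (all at the origin) inside |z| < 4. Answer = 9

9


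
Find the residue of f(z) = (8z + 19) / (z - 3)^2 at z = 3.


Step 1: Pole of order 2 at z = 3
Step 2: Res = lim d/dz [(z - 3)^2 * f(z)] as z -> 3
Step 3: (z - 3)^2 * f(z) = 8z + 19
Step 4: d/dz[8z + 19] = 8

8


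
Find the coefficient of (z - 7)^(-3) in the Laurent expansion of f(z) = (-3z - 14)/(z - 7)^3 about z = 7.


Step 1: Write the numerator in powers of (z - 7): -3z - 14 = -3(z - 7) + (-3*7 - 14) = -3(z - 7) - 35
Step 2: Divide by (z - 7)^3: f(z) = -35(z - 7)^(-3) - 3(z - 7)^(-2)
Step 3: This finite sum is the Laurent series of f about z = 7.
Step 4: Coefficient of (z - 7)^(-3) = -3*7 - 14 = -35

-35


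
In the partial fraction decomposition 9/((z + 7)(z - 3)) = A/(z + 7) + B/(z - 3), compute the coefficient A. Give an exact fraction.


Step 1: Multiply both sides by (z + 7) and set z = -7
Step 2: A = 9 / (-7 - 3)
Step 3: A = 9 / (-10)
Step 4: A = -9/10

-9/10


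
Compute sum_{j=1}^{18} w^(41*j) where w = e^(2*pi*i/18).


Step 1: The sum sum_{j=1}^{n} w^(k*j) equals n if n | k, else 0.
Step 2: Here n = 18, k = 41
Step 3: Does n divide k? 18 | 41 -> False
Step 4: Sum = 0

0


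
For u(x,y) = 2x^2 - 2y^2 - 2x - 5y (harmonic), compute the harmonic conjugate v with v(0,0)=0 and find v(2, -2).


Step 1: v_x = -u_y = 4y + 5
Step 2: v_y = u_x = 4x - 2
Step 3: v = 4xy + 5x - 2y + C
Step 4: v(0,0) = 0 => C = 0
Step 5: v(2, -2) = -2

-2


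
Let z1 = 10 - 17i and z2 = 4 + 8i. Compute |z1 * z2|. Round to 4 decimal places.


Step 1: |z1| = sqrt(10^2 + (-17)^2) = sqrt(389)
Step 2: |z2| = sqrt(4^2 + 8^2) = sqrt(80)
Step 3: |z1*z2| = |z1|*|z2| = sqrt(389) * sqrt(80) = sqrt(389 * 80) = sqrt(31120)
Step 4: = 176.4086

176.4086


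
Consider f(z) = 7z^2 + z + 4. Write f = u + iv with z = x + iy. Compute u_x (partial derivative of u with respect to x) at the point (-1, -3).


Step 1: f(z) = 7(x+iy)^2 + (x+iy) + 4
Step 2: u = 7(x^2 - y^2) + x + 4
Step 3: u_x = 14x + 1
Step 4: At (-1, -3): u_x = -14 + 1 = -13

-13


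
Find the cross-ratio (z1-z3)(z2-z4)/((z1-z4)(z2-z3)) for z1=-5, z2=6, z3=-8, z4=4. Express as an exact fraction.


Step 1: (z1-z3)(z2-z4) = 3 * 2 = 6
Step 2: (z1-z4)(z2-z3) = (-9) * 14 = -126
Step 3: Cross-ratio = -6/126 = -1/21

-1/21


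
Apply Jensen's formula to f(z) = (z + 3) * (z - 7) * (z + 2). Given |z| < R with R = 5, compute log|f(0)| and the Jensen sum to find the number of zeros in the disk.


Jensen's formula: (1/2pi)*integral log|f(Re^it)|dt = log|f(0)| + sum_{|a_k|<R} log(R/|a_k|)
Step 1: f(0) = 3 * (-7) * 2 = -42
Step 2: log|f(0)| = log|-3| + log|7| + log|-2| = 3.7377
Step 3: Zeros inside |z| < 5: -3, -2
Step 4: Jensen sum = log(5/3) + log(5/2) = 1.4271
Step 5: n(R) = number of terms in the Jensen sum = count of zeros inside |z| < 5 = 2

2


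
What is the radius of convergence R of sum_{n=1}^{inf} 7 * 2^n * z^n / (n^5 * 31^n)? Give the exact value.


Step 1: General term a_n = 7 * 2^n / (n^5 * 31^n)
Step 2: By the root test, |a_n|^(1/n) = 7^(1/n) * 2 / (n^(5/n) * 31) -> 2/31 as n -> infinity (since 7^(1/n) -> 1 and n^(5/n) -> 1)
Step 3: R = 1/lim|a_n|^(1/n) = 31/2

31/2


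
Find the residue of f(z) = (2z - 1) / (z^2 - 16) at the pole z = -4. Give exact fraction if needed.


Step 1: Q(z) = z^2 - 16 = (z + 4)(z - 4)
Step 2: Q'(z) = 2z
Step 3: Q'(-4) = -8, P(-4) = -9
Step 4: Res = P(-4)/Q'(-4) = -9/(-8) = 9/8

9/8


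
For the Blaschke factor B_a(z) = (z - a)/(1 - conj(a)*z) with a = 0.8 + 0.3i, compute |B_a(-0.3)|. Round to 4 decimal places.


Step 1: Numerator z0 - a = -0.3 - (0.8 + 0.3i) = -1.1 - 0.3i
Step 2: Denominator 1 - conj(a)*z0 = 1 - (0.8 - 0.3i)*(-0.3) = 1.24 - 0.09i
Step 3: |z0 - a|^2 = (-1.1)^2 + (-0.3)^2 = 1.3; |1 - conj(a)*z0|^2 = 1.24^2 + (-0.09)^2 = 1.5457
Step 4: |B_a(-0.3)| = sqrt(1.3 / 1.5457) = sqrt(0.841043)
Step 5: = 0.9171

0.9171


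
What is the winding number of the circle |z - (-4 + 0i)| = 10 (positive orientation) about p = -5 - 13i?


Step 1: Center c = (-4, 0), radius = 10
Step 2: |p - c|^2 = (-1)^2 + (-13)^2 = 170
Step 3: r^2 = 100
Step 4: |p-c| > r so winding number = 0

0


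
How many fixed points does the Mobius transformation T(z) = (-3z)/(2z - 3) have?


Step 1: Fixed points satisfy T(z) = z
Step 2: 2z^2 = 0
Step 3: Discriminant = 0^2 - 4*2*0 = 0
Step 4: Number of fixed points = 1

1


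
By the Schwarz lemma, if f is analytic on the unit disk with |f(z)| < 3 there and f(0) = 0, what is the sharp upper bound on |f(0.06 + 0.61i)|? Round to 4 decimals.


Step 1: g = f/3 maps D -> D with g(0) = 0, so by the Schwarz lemma |g(z)| <= |z|, i.e. |f(z)| <= 3|z|; this is sharp (f(z) = 3z).
Step 2: |z0|^2 = 0.06^2 + 0.61^2 = 0.3757
Step 3: |z0| = sqrt(0.3757) = 0.612944
Step 4: Best bound = 3 * |z0| = 3 * 0.612944 = 1.8388

1.8388


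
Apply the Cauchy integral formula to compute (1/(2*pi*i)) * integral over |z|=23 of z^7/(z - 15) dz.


Step 1: f(z) = z^7, a = 15 is inside |z| = 23
Step 2: By Cauchy integral formula: (1/(2pi*i)) * integral = f(a)
Step 3: f(15) = 15^7 = 170859375

170859375


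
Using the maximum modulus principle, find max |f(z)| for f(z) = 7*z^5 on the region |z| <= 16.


Step 1: On |z| = 16, |f(z)| = 7 * |z|^5 = 7 * 16^5
Step 2: By maximum modulus principle, maximum is on boundary.
Step 3: Maximum = 7 * 1048576 = 7340032

7340032


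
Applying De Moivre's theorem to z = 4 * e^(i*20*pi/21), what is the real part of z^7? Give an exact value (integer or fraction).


Step 1: By De Moivre's theorem, z^7 = 4^7 * e^(i*7*20*pi/21) = 16384 * (cos(20*pi/3) + i*sin(20*pi/3))
Step 2: |z|^7 = 4^7 = 16384
Step 3: Reduce the angle mod 2*pi: 20*pi/3 - 6*pi = 2*pi/3
Step 4: cos(2*pi/3) = -1/2
Step 5: Re(z^7) = 16384 * (-1/2) = -8192

-8192


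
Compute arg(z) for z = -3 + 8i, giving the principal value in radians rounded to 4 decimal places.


Step 1: z = -3 + 8i
Step 2: arg(z) = atan2(8, -3)
Step 3: arg(z) = 1.9296

1.9296


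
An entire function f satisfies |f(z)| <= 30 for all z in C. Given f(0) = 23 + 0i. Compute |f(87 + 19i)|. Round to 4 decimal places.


Step 1: By Liouville's theorem, a bounded entire function is constant.
Step 2: f(z) = f(0) = 23 + 0i for all z.
Step 3: |f(w)| = |23 + 0i| = sqrt(529 + 0)
Step 4: = 23.0

23.0


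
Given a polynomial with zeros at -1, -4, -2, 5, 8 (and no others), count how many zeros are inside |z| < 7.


Step 1: Check each root:
  z = -1: |-1| = 1 < 7
  z = -4: |-4| = 4 < 7
  z = -2: |-2| = 2 < 7
  z = 5: |5| = 5 < 7
  z = 8: |8| = 8 >= 7
Step 2: Count = 4

4


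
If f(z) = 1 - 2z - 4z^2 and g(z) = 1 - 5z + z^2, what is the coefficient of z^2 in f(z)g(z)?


Step 1: z^2 term in f*g comes from: (1)*(z^2) + (-2z)*(-5z) + (-4z^2)*(1)
Step 2: = 1 + 10 - 4
Step 3: = 7

7


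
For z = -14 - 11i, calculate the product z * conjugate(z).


Step 1: conj(z) = -14 + 11i
Step 2: z * conj(z) = (-14)^2 + (-11)^2
Step 3: = 196 + 121 = 317

317


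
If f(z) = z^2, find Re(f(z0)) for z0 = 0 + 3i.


Step 1: z0 = 0 + 3i
Step 2: z0^2 = 0^2 - 3^2 + 0i
Step 3: real part = 0 - 9 = -9

-9


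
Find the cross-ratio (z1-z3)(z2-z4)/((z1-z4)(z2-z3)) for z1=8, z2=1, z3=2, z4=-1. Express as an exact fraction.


Step 1: (z1-z3)(z2-z4) = 6 * 2 = 12
Step 2: (z1-z4)(z2-z3) = 9 * (-1) = -9
Step 3: Cross-ratio = -12/9 = -4/3

-4/3


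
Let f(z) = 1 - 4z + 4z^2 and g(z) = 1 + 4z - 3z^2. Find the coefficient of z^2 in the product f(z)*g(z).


Step 1: z^2 term in f*g comes from: (1)*(-3z^2) + (-4z)*(4z) + (4z^2)*(1)
Step 2: = -3 - 16 + 4
Step 3: = -15

-15


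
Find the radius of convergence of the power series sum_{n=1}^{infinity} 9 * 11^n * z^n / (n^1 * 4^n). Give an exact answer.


Step 1: General term a_n = 9 * 11^n / (n^1 * 4^n)
Step 2: By the root test, |a_n|^(1/n) = 9^(1/n) * 11 / (n^(1/n) * 4) -> 11/4 as n -> infinity (since 9^(1/n) -> 1 and n^(1/n) -> 1)
Step 3: R = 1/lim|a_n|^(1/n) = 4/11

4/11


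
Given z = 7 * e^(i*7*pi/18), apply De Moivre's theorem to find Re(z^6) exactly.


Step 1: By De Moivre's theorem, z^6 = 7^6 * e^(i*6*7*pi/18) = 117649 * (cos(7*pi/3) + i*sin(7*pi/3))
Step 2: |z|^6 = 7^6 = 117649
Step 3: Reduce the angle mod 2*pi: 7*pi/3 - 2*pi = pi/3
Step 4: cos(pi/3) = 1/2
Step 5: Re(z^6) = 117649 * 1/2 = 117649/2

117649/2


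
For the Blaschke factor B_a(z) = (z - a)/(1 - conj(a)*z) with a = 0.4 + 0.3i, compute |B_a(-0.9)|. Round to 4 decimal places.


Step 1: Numerator z0 - a = -0.9 - (0.4 + 0.3i) = -1.3 - 0.3i
Step 2: Denominator 1 - conj(a)*z0 = 1 - (0.4 - 0.3i)*(-0.9) = 1.36 - 0.27i
Step 3: |z0 - a|^2 = (-1.3)^2 + (-0.3)^2 = 1.78; |1 - conj(a)*z0|^2 = 1.36^2 + (-0.27)^2 = 1.9225
Step 4: |B_a(-0.9)| = sqrt(1.78 / 1.9225) = sqrt(0.925878)
Step 5: = 0.9622

0.9622


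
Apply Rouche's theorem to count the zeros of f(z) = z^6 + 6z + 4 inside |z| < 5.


Step 1: On |z| = 5 the three terms have sizes |z^6| = 5^6 = 15625, |6z| = 6*5 = 30, |4| = 4
Step 2: The dominant term is g(z) = z^6; let h(z) = 6z + 4 so f = g + h
Step 3: On |z| = 5: |g| = 15625 and |h| <= 30 + 4 = 34
Step 4: Since 15625 > 34, |h| < |g| on |z| = 5, so by Rouche f has the same number of zeros as g inside |z| < 5
Step 5: g(z) = z^6 has 6 zeros (all at the origin) inside |z| < 5. Answer = 6

6


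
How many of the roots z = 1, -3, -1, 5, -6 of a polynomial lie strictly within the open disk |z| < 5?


Step 1: Check each root:
  z = 1: |1| = 1 < 5
  z = -3: |-3| = 3 < 5
  z = -1: |-1| = 1 < 5
  z = 5: |5| = 5 >= 5
  z = -6: |-6| = 6 >= 5
Step 2: Count = 3

3


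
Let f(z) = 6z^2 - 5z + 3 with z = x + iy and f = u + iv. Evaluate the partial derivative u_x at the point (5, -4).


Step 1: f(z) = 6(x+iy)^2 - 5(x+iy) + 3
Step 2: u = 6(x^2 - y^2) - 5x + 3
Step 3: u_x = 12x - 5
Step 4: At (5, -4): u_x = 60 - 5 = 55

55


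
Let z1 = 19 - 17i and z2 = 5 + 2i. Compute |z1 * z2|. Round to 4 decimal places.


Step 1: |z1| = sqrt(19^2 + (-17)^2) = sqrt(650)
Step 2: |z2| = sqrt(5^2 + 2^2) = sqrt(29)
Step 3: |z1*z2| = |z1|*|z2| = sqrt(650) * sqrt(29) = sqrt(650 * 29) = sqrt(18850)
Step 4: = 137.2953

137.2953


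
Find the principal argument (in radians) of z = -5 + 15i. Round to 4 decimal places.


Step 1: z = -5 + 15i
Step 2: arg(z) = atan2(15, -5)
Step 3: arg(z) = 1.8925

1.8925


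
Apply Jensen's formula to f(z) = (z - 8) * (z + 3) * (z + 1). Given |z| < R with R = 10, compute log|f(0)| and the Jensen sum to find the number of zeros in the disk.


Jensen's formula: (1/2pi)*integral log|f(Re^it)|dt = log|f(0)| + sum_{|a_k|<R} log(R/|a_k|)
Step 1: f(0) = (-8) * 3 * 1 = -24
Step 2: log|f(0)| = log|8| + log|-3| + log|-1| = 3.1781
Step 3: Zeros inside |z| < 10: 8, -3, -1
Step 4: Jensen sum = log(10/8) + log(10/3) + log(10/1) = 3.7297
Step 5: n(R) = number of terms in the Jensen sum = count of zeros inside |z| < 10 = 3

3


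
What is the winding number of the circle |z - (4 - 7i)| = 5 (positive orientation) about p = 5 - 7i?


Step 1: Center c = (4, -7), radius = 5
Step 2: |p - c|^2 = 1^2 + 0^2 = 1
Step 3: r^2 = 25
Step 4: |p-c| < r so winding number = 1

1


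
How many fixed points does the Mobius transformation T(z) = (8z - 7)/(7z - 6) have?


Step 1: Fixed points satisfy T(z) = z
Step 2: 7z^2 - 14z + 7 = 0
Step 3: Discriminant = (-14)^2 - 4*7*7 = 0
Step 4: Number of fixed points = 1

1


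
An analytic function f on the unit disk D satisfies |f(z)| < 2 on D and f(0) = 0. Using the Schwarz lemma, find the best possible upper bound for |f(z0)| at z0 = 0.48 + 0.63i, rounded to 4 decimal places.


Step 1: g = f/2 maps D -> D with g(0) = 0, so by the Schwarz lemma |g(z)| <= |z|, i.e. |f(z)| <= 2|z|; this is sharp (f(z) = 2z).
Step 2: |z0|^2 = 0.48^2 + 0.63^2 = 0.6273
Step 3: |z0| = sqrt(0.6273) = 0.792023
Step 4: Best bound = 2 * |z0| = 2 * 0.792023 = 1.584

1.584


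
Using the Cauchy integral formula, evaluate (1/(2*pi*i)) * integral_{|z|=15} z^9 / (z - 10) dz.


Step 1: f(z) = z^9, a = 10 is inside |z| = 15
Step 2: By Cauchy integral formula: (1/(2pi*i)) * integral = f(a)
Step 3: f(10) = 10^9 = 1000000000

1000000000


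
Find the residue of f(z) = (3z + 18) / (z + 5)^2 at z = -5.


Step 1: Pole of order 2 at z = -5
Step 2: Res = lim d/dz [(z + 5)^2 * f(z)] as z -> -5
Step 3: (z + 5)^2 * f(z) = 3z + 18
Step 4: d/dz[3z + 18] = 3

3


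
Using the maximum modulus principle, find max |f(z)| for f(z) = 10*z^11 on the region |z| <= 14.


Step 1: On |z| = 14, |f(z)| = 10 * |z|^11 = 10 * 14^11
Step 2: By maximum modulus principle, maximum is on boundary.
Step 3: Maximum = 10 * 4049565169664 = 40495651696640

40495651696640


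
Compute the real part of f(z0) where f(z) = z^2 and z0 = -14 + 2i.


Step 1: z0 = -14 + 2i
Step 2: z0^2 = (-14)^2 - 2^2 - 56i
Step 3: real part = 196 - 4 = 192

192


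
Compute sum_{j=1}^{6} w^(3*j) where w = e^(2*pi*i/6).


Step 1: The sum sum_{j=1}^{n} w^(k*j) equals n if n | k, else 0.
Step 2: Here n = 6, k = 3
Step 3: Does n divide k? 6 | 3 -> False
Step 4: Sum = 0

0


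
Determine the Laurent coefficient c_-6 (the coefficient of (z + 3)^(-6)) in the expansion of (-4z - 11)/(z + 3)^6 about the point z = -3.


Step 1: Write the numerator in powers of (z + 3): -4z - 11 = -4(z + 3) + (-4*(-3) - 11) = -4(z + 3) + 1
Step 2: Divide by (z + 3)^6: f(z) = (z + 3)^(-6) - 4(z + 3)^(-5)
Step 3: This finite sum is the Laurent series of f about z = -3.
Step 4: Coefficient of (z + 3)^(-6) = -4*(-3) - 11 = 1

1


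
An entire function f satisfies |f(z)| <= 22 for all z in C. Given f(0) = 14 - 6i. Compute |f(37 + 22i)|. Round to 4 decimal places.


Step 1: By Liouville's theorem, a bounded entire function is constant.
Step 2: f(z) = f(0) = 14 - 6i for all z.
Step 3: |f(w)| = |14 - 6i| = sqrt(196 + 36)
Step 4: = 15.2315

15.2315


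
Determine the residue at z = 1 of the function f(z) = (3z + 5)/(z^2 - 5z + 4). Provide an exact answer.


Step 1: Q(z) = z^2 - 5z + 4 = (z - 1)(z - 4)
Step 2: Q'(z) = 2z - 5
Step 3: Q'(1) = -3, P(1) = 8
Step 4: Res = P(1)/Q'(1) = 8/(-3) = -8/3

-8/3


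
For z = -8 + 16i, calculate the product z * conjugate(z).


Step 1: conj(z) = -8 - 16i
Step 2: z * conj(z) = (-8)^2 + 16^2
Step 3: = 64 + 256 = 320

320


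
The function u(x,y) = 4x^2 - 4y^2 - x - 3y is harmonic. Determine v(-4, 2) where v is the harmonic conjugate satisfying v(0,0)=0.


Step 1: v_x = -u_y = 8y + 3
Step 2: v_y = u_x = 8x - 1
Step 3: v = 8xy + 3x - y + C
Step 4: v(0,0) = 0 => C = 0
Step 5: v(-4, 2) = -78

-78


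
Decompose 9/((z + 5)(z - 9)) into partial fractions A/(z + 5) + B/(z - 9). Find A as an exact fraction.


Step 1: Multiply both sides by (z + 5) and set z = -5
Step 2: A = 9 / (-5 - 9)
Step 3: A = 9 / (-14)
Step 4: A = -9/14

-9/14


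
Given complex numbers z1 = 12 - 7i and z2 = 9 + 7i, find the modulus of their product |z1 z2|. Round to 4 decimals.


Step 1: |z1| = sqrt(12^2 + (-7)^2) = sqrt(193)
Step 2: |z2| = sqrt(9^2 + 7^2) = sqrt(130)
Step 3: |z1*z2| = |z1|*|z2| = sqrt(193) * sqrt(130) = sqrt(193 * 130) = sqrt(25090)
Step 4: = 158.3982

158.3982


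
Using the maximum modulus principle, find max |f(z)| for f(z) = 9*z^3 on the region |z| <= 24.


Step 1: On |z| = 24, |f(z)| = 9 * |z|^3 = 9 * 24^3
Step 2: By maximum modulus principle, maximum is on boundary.
Step 3: Maximum = 9 * 13824 = 124416

124416


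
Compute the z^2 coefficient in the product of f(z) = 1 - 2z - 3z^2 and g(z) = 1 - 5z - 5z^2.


Step 1: z^2 term in f*g comes from: (1)*(-5z^2) + (-2z)*(-5z) + (-3z^2)*(1)
Step 2: = -5 + 10 - 3
Step 3: = 2

2


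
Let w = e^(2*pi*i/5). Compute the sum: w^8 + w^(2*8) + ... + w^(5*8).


Step 1: The sum sum_{j=1}^{n} w^(k*j) equals n if n | k, else 0.
Step 2: Here n = 5, k = 8
Step 3: Does n divide k? 5 | 8 -> False
Step 4: Sum = 0

0


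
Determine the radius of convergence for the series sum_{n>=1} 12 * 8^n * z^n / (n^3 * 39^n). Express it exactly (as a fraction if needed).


Step 1: General term a_n = 12 * 8^n / (n^3 * 39^n)
Step 2: By the root test, |a_n|^(1/n) = 12^(1/n) * 8 / (n^(3/n) * 39) -> 8/39 as n -> infinity (since 12^(1/n) -> 1 and n^(3/n) -> 1)
Step 3: R = 1/lim|a_n|^(1/n) = 39/8

39/8


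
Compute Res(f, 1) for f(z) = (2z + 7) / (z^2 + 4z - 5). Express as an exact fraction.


Step 1: Q(z) = z^2 + 4z - 5 = (z - 1)(z + 5)
Step 2: Q'(z) = 2z + 4
Step 3: Q'(1) = 6, P(1) = 9
Step 4: Res = P(1)/Q'(1) = 9/6 = 3/2

3/2


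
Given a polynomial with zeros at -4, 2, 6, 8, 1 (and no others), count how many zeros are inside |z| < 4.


Step 1: Check each root:
  z = -4: |-4| = 4 >= 4
  z = 2: |2| = 2 < 4
  z = 6: |6| = 6 >= 4
  z = 8: |8| = 8 >= 4
  z = 1: |1| = 1 < 4
Step 2: Count = 2

2


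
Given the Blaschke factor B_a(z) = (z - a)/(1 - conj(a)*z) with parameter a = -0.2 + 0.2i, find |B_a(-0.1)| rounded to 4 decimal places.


Step 1: Numerator z0 - a = -0.1 - (-0.2 + 0.2i) = 0.1 - 0.2i
Step 2: Denominator 1 - conj(a)*z0 = 1 - (-0.2 - 0.2i)*(-0.1) = 0.98 - 0.02i
Step 3: |z0 - a|^2 = 0.1^2 + (-0.2)^2 = 0.05; |1 - conj(a)*z0|^2 = 0.98^2 + (-0.02)^2 = 0.9608
Step 4: |B_a(-0.1)| = sqrt(0.05 / 0.9608) = sqrt(0.05204)
Step 5: = 0.2281

0.2281


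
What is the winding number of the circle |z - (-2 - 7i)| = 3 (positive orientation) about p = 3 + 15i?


Step 1: Center c = (-2, -7), radius = 3
Step 2: |p - c|^2 = 5^2 + 22^2 = 509
Step 3: r^2 = 9
Step 4: |p-c| > r so winding number = 0

0


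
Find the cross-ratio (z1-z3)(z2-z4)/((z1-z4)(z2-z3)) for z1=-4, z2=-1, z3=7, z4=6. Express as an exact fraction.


Step 1: (z1-z3)(z2-z4) = (-11) * (-7) = 77
Step 2: (z1-z4)(z2-z3) = (-10) * (-8) = 80
Step 3: Cross-ratio = 77/80 = 77/80

77/80


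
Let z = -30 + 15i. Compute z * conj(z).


Step 1: conj(z) = -30 - 15i
Step 2: z * conj(z) = (-30)^2 + 15^2
Step 3: = 900 + 225 = 1125

1125


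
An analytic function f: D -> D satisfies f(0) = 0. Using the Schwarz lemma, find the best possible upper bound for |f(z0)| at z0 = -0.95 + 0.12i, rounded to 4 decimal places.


Step 1: Schwarz lemma: if f: D -> D is analytic with f(0) = 0, then |f(z)| <= |z| for all z in D, and this is sharp (f(z) = z).
Step 2: |z0|^2 = (-0.95)^2 + 0.12^2 = 0.9169
Step 3: |z0| = sqrt(0.9169) = 0.957549
Step 4: Best bound = |z0| = 0.9575

0.9575


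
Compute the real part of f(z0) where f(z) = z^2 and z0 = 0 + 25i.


Step 1: z0 = 0 + 25i
Step 2: z0^2 = 0^2 - 25^2 + 0i
Step 3: real part = 0 - 625 = -625

-625


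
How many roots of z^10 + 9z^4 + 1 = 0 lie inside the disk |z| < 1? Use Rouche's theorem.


Step 1: On |z| = 1 the three terms have sizes |z^10| = 1^10 = 1, |9z^4| = 9*1^4 = 9, |1| = 1
Step 2: The dominant term is g(z) = 9z^4; let h(z) = z^10 + 1 so f = g + h
Step 3: On |z| = 1: |g| = 9 and |h| <= 1 + 1 = 2
Step 4: Since 9 > 2, |h| < |g| on |z| = 1, so by Rouche f has the same number of zeros as g inside |z| < 1
Step 5: g(z) = 9z^4 has 4 zeros (at the origin, multiplicity 4) inside |z| < 1. Answer = 4

4


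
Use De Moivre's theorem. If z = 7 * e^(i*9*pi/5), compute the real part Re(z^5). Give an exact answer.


Step 1: By De Moivre's theorem, z^5 = 7^5 * e^(i*5*9*pi/5) = 16807 * (cos(9*pi) + i*sin(9*pi))
Step 2: |z|^5 = 7^5 = 16807
Step 3: Reduce the angle mod 2*pi: 9*pi - 8*pi = pi
Step 4: cos(pi) = -1
Step 5: Re(z^5) = 16807 * (-1) = -16807

-16807


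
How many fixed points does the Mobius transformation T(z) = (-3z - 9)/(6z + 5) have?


Step 1: Fixed points satisfy T(z) = z
Step 2: 6z^2 + 8z + 9 = 0
Step 3: Discriminant = 8^2 - 4*6*9 = -152
Step 4: Number of fixed points = 2

2


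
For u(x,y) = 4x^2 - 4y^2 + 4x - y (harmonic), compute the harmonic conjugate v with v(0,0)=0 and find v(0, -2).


Step 1: v_x = -u_y = 8y + 1
Step 2: v_y = u_x = 8x + 4
Step 3: v = 8xy + x + 4y + C
Step 4: v(0,0) = 0 => C = 0
Step 5: v(0, -2) = -8

-8


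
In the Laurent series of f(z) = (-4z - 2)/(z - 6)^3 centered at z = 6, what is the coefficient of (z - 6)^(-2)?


Step 1: Write the numerator in powers of (z - 6): -4z - 2 = -4(z - 6) + (-4*6 - 2) = -4(z - 6) - 26
Step 2: Divide by (z - 6)^3: f(z) = -26(z - 6)^(-3) - 4(z - 6)^(-2)
Step 3: This finite sum is the Laurent series of f about z = 6.
Step 4: Coefficient of (z - 6)^(-2) = coefficient of (z - 6) in the re-centred numerator = -4

-4


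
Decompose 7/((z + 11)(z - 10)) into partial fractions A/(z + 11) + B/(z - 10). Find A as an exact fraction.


Step 1: Multiply both sides by (z + 11) and set z = -11
Step 2: A = 7 / (-11 - 10)
Step 3: A = 7 / (-21)
Step 4: A = -1/3

-1/3


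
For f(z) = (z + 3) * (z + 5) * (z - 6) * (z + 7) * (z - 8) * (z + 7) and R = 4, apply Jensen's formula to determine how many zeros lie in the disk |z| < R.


Jensen's formula: (1/2pi)*integral log|f(Re^it)|dt = log|f(0)| + sum_{|a_k|<R} log(R/|a_k|)
Step 1: f(0) = 3 * 5 * (-6) * 7 * (-8) * 7 = 35280
Step 2: log|f(0)| = log|-3| + log|-5| + log|6| + log|-7| + log|8| + log|-7| = 10.4711
Step 3: Zeros inside |z| < 4: -3
Step 4: Jensen sum = log(4/3) = 0.2877
Step 5: n(R) = number of terms in the Jensen sum = count of zeros inside |z| < 4 = 1

1


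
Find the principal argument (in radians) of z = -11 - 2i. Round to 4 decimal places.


Step 1: z = -11 - 2i
Step 2: arg(z) = atan2(-2, -11)
Step 3: arg(z) = -2.9617

-2.9617


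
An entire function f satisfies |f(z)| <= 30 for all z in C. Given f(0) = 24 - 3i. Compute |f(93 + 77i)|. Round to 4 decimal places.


Step 1: By Liouville's theorem, a bounded entire function is constant.
Step 2: f(z) = f(0) = 24 - 3i for all z.
Step 3: |f(w)| = |24 - 3i| = sqrt(576 + 9)
Step 4: = 24.1868

24.1868


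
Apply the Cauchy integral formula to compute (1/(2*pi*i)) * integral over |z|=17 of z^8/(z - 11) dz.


Step 1: f(z) = z^8, a = 11 is inside |z| = 17
Step 2: By Cauchy integral formula: (1/(2pi*i)) * integral = f(a)
Step 3: f(11) = 11^8 = 214358881

214358881


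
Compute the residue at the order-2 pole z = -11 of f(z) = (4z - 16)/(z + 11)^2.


Step 1: Pole of order 2 at z = -11
Step 2: Res = lim d/dz [(z + 11)^2 * f(z)] as z -> -11
Step 3: (z + 11)^2 * f(z) = 4z - 16
Step 4: d/dz[4z - 16] = 4

4


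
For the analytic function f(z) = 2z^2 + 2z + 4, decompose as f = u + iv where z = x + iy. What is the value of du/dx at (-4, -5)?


Step 1: f(z) = 2(x+iy)^2 + 2(x+iy) + 4
Step 2: u = 2(x^2 - y^2) + 2x + 4
Step 3: u_x = 4x + 2
Step 4: At (-4, -5): u_x = -16 + 2 = -14

-14


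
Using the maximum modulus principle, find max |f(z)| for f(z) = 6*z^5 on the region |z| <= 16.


Step 1: On |z| = 16, |f(z)| = 6 * |z|^5 = 6 * 16^5
Step 2: By maximum modulus principle, maximum is on boundary.
Step 3: Maximum = 6 * 1048576 = 6291456

6291456


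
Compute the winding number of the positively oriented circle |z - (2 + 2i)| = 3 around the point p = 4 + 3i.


Step 1: Center c = (2, 2), radius = 3
Step 2: |p - c|^2 = 2^2 + 1^2 = 5
Step 3: r^2 = 9
Step 4: |p-c| < r so winding number = 1

1


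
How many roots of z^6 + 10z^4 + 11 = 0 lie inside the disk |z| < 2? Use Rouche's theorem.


Step 1: On |z| = 2 the three terms have sizes |z^6| = 2^6 = 64, |10z^4| = 10*2^4 = 160, |11| = 11
Step 2: The dominant term is g(z) = 10z^4; let h(z) = z^6 + 11 so f = g + h
Step 3: On |z| = 2: |g| = 160 and |h| <= 64 + 11 = 75
Step 4: Since 160 > 75, |h| < |g| on |z| = 2, so by Rouche f has the same number of zeros as g inside |z| < 2
Step 5: g(z) = 10z^4 has 4 zeros (at the origin, multiplicity 4) inside |z| < 2. Answer = 4

4


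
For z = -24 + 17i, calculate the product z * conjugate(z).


Step 1: conj(z) = -24 - 17i
Step 2: z * conj(z) = (-24)^2 + 17^2
Step 3: = 576 + 289 = 865

865


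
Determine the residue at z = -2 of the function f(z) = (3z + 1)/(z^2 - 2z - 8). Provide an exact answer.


Step 1: Q(z) = z^2 - 2z - 8 = (z + 2)(z - 4)
Step 2: Q'(z) = 2z - 2
Step 3: Q'(-2) = -6, P(-2) = -5
Step 4: Res = P(-2)/Q'(-2) = -5/(-6) = 5/6

5/6
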